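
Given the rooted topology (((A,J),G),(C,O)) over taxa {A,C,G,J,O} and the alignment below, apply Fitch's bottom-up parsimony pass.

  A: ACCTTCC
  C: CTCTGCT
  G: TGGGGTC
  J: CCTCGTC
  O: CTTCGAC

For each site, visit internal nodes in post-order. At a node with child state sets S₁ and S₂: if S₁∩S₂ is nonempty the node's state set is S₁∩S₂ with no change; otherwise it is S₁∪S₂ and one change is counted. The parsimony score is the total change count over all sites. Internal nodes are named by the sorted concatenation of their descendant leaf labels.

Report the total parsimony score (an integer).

15

site 0, node AJ: A={A} ∪ J={C} → {A,C} (+1)
site 0, node AGJ: AJ={A,C} ∪ G={T} → {A,C,T} (+1)
site 0, node CO: C={C} ∩ O={C} → {C} (+0)
site 0, node ACGJO: AGJ={A,C,T} ∩ CO={C} → {C} (+0)
site 1, node AJ: A={C} ∩ J={C} → {C} (+0)
site 1, node AGJ: AJ={C} ∪ G={G} → {C,G} (+1)
site 1, node CO: C={T} ∩ O={T} → {T} (+0)
site 1, node ACGJO: AGJ={C,G} ∪ CO={T} → {C,G,T} (+1)
site 2, node AJ: A={C} ∪ J={T} → {C,T} (+1)
site 2, node AGJ: AJ={C,T} ∪ G={G} → {C,G,T} (+1)
site 2, node CO: C={C} ∪ O={T} → {C,T} (+1)
site 2, node ACGJO: AGJ={C,G,T} ∩ CO={C,T} → {C,T} (+0)
site 3, node AJ: A={T} ∪ J={C} → {C,T} (+1)
site 3, node AGJ: AJ={C,T} ∪ G={G} → {C,G,T} (+1)
site 3, node CO: C={T} ∪ O={C} → {C,T} (+1)
site 3, node ACGJO: AGJ={C,G,T} ∩ CO={C,T} → {C,T} (+0)
site 4, node AJ: A={T} ∪ J={G} → {G,T} (+1)
site 4, node AGJ: AJ={G,T} ∩ G={G} → {G} (+0)
site 4, node CO: C={G} ∩ O={G} → {G} (+0)
site 4, node ACGJO: AGJ={G} ∩ CO={G} → {G} (+0)
site 5, node AJ: A={C} ∪ J={T} → {C,T} (+1)
site 5, node AGJ: AJ={C,T} ∩ G={T} → {T} (+0)
site 5, node CO: C={C} ∪ O={A} → {A,C} (+1)
site 5, node ACGJO: AGJ={T} ∪ CO={A,C} → {A,C,T} (+1)
site 6, node AJ: A={C} ∩ J={C} → {C} (+0)
site 6, node AGJ: AJ={C} ∩ G={C} → {C} (+0)
site 6, node CO: C={T} ∪ O={C} → {C,T} (+1)
site 6, node ACGJO: AGJ={C} ∩ CO={C,T} → {C} (+0)
per-site changes: [2, 2, 3, 3, 1, 3, 1]; total = 15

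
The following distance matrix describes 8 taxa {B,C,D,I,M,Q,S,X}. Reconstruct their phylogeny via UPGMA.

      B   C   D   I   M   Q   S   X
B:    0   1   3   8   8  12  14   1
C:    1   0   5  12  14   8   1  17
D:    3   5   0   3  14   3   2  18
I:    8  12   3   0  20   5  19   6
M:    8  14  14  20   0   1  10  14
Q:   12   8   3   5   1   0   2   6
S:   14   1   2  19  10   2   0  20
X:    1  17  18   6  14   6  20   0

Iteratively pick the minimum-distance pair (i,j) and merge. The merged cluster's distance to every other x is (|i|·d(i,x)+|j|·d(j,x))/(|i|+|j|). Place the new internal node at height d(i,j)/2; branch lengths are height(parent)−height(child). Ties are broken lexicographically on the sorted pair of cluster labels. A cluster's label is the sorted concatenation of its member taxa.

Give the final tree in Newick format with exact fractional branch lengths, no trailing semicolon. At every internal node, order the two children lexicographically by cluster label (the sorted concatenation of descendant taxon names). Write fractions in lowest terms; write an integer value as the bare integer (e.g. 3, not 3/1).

((((B:1/2,C:1/2):19/8,(D:1,S:1):15/8):25/16,(M:1/2,Q:1/2):63/16):73/48,(I:3,X:3):71/24)

1. join B+C (d=1) ⇒ BC; edges |B|=1/2, |C|=1/2
  updated: d(BC,D)=4, d(BC,I)=10, d(BC,M)=11, d(BC,Q)=10, d(BC,S)=15/2, d(BC,X)=9
2. join M+Q (d=1) ⇒ MQ; edges |M|=1/2, |Q|=1/2
  updated: d(BC,MQ)=21/2, d(D,MQ)=17/2, d(I,MQ)=25/2, d(MQ,S)=6, d(MQ,X)=10
3. join D+S (d=2) ⇒ DS; edges |D|=1, |S|=1
  updated: d(BC,DS)=23/4, d(DS,I)=11, d(DS,MQ)=29/4, d(DS,X)=19
4. join BC+DS (d=23/4) ⇒ BCDS; edges |BC|=19/8, |DS|=15/8
  updated: d(BCDS,I)=21/2, d(BCDS,MQ)=71/8, d(BCDS,X)=14
5. join I+X (d=6) ⇒ IX; edges |I|=3, |X|=3
  updated: d(BCDS,IX)=49/4, d(IX,MQ)=45/4
6. join BCDS+MQ (d=71/8) ⇒ BCDMQS; edges |BCDS|=25/16, |MQ|=63/16
  updated: d(BCDMQS,IX)=143/12
7. join BCDMQS+IX (d=143/12) ⇒ BCDIMQSX; edges |BCDMQS|=73/48, |IX|=71/24
final tree: ((((B:1/2,C:1/2):19/8,(D:1,S:1):15/8):25/16,(M:1/2,Q:1/2):63/16):73/48,(I:3,X:3):71/24)
total length: 1163/48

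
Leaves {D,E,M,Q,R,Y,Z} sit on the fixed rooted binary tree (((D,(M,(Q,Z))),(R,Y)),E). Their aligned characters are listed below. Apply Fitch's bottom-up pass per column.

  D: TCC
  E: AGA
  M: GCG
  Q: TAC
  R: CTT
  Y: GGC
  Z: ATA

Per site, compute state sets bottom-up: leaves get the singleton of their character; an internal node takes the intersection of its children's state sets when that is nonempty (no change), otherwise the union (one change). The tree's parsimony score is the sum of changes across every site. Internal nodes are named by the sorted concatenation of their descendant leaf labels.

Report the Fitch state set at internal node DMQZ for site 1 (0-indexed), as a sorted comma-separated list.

C

QZ@0: {T} ∪ {A} = {A,T} (union, +1)
MQZ@0: {G} ∪ {A,T} = {A,G,T} (union, +1)
DMQZ@0: {T} ∩ {A,G,T} = {T} (intersection, +0)
RY@0: {C} ∪ {G} = {C,G} (union, +1)
DMQRYZ@0: {T} ∪ {C,G} = {C,G,T} (union, +1)
DEMQRYZ@0: {C,G,T} ∪ {A} = {A,C,G,T} (union, +1)
QZ@1: {A} ∪ {T} = {A,T} (union, +1)
MQZ@1: {C} ∪ {A,T} = {A,C,T} (union, +1)
DMQZ@1: {C} ∩ {A,C,T} = {C} (intersection, +0)
RY@1: {T} ∪ {G} = {G,T} (union, +1)
DMQRYZ@1: {C} ∪ {G,T} = {C,G,T} (union, +1)
DEMQRYZ@1: {C,G,T} ∩ {G} = {G} (intersection, +0)
QZ@2: {C} ∪ {A} = {A,C} (union, +1)
MQZ@2: {G} ∪ {A,C} = {A,C,G} (union, +1)
DMQZ@2: {C} ∩ {A,C,G} = {C} (intersection, +0)
RY@2: {T} ∪ {C} = {C,T} (union, +1)
DMQRYZ@2: {C} ∩ {C,T} = {C} (intersection, +0)
DEMQRYZ@2: {C} ∪ {A} = {A,C} (union, +1)
per-site changes: [5, 4, 4]; total = 13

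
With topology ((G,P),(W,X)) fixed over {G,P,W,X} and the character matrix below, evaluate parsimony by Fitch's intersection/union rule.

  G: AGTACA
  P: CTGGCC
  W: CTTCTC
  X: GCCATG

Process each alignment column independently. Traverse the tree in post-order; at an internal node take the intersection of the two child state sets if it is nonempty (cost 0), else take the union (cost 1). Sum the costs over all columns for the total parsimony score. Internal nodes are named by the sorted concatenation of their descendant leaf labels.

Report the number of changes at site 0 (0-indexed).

2

[col 0] GP: children G:{A}, P:{C} ∪→ {A,C}; cost 1
[col 0] WX: children W:{C}, X:{G} ∪→ {C,G}; cost 1
[col 0] GPWX: children GP:{A,C}, WX:{C,G} ∩→ {C}; cost 0
[col 1] GP: children G:{G}, P:{T} ∪→ {G,T}; cost 1
[col 1] WX: children W:{T}, X:{C} ∪→ {C,T}; cost 1
[col 1] GPWX: children GP:{G,T}, WX:{C,T} ∩→ {T}; cost 0
[col 2] GP: children G:{T}, P:{G} ∪→ {G,T}; cost 1
[col 2] WX: children W:{T}, X:{C} ∪→ {C,T}; cost 1
[col 2] GPWX: children GP:{G,T}, WX:{C,T} ∩→ {T}; cost 0
[col 3] GP: children G:{A}, P:{G} ∪→ {A,G}; cost 1
[col 3] WX: children W:{C}, X:{A} ∪→ {A,C}; cost 1
[col 3] GPWX: children GP:{A,G}, WX:{A,C} ∩→ {A}; cost 0
[col 4] GP: children G:{C}, P:{C} ∩→ {C}; cost 0
[col 4] WX: children W:{T}, X:{T} ∩→ {T}; cost 0
[col 4] GPWX: children GP:{C}, WX:{T} ∪→ {C,T}; cost 1
[col 5] GP: children G:{A}, P:{C} ∪→ {A,C}; cost 1
[col 5] WX: children W:{C}, X:{G} ∪→ {C,G}; cost 1
[col 5] GPWX: children GP:{A,C}, WX:{C,G} ∩→ {C}; cost 0
per-site changes: [2, 2, 2, 2, 1, 2]; total = 11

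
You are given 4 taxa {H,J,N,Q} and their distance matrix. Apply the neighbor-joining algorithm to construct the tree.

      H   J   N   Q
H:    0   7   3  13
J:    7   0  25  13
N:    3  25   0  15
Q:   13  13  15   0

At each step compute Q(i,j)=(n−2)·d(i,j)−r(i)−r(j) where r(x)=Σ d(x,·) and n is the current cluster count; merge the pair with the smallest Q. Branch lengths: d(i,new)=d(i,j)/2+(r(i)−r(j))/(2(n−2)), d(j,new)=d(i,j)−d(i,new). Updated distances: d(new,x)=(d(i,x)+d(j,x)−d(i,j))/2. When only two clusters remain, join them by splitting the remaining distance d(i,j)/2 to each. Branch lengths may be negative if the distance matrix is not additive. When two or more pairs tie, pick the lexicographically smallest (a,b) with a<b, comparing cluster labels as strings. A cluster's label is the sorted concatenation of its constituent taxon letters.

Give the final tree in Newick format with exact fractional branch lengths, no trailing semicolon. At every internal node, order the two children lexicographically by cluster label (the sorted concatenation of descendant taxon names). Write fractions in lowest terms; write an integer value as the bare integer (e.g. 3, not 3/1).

(((H:-7/2,N:13/2):7,J:15/2):11/4,Q:11/4)

step 1: merge (H,N) at d=3, Q=-60; branch lengths H→-7/2, N→13/2; new cluster HN
  updated: d(HN,J)=29/2, d(HN,Q)=25/2
step 2: merge (HN,J) at d=29/2, Q=-40; branch lengths HN→7, J→15/2; new cluster HJN
  updated: d(HJN,Q)=11/2
step 3: merge (HJN,Q) at d=11/2; branch lengths HJN→11/4, Q→11/4; new cluster HJNQ
final tree: (((H:-7/2,N:13/2):7,J:15/2):11/4,Q:11/4)
total length: 23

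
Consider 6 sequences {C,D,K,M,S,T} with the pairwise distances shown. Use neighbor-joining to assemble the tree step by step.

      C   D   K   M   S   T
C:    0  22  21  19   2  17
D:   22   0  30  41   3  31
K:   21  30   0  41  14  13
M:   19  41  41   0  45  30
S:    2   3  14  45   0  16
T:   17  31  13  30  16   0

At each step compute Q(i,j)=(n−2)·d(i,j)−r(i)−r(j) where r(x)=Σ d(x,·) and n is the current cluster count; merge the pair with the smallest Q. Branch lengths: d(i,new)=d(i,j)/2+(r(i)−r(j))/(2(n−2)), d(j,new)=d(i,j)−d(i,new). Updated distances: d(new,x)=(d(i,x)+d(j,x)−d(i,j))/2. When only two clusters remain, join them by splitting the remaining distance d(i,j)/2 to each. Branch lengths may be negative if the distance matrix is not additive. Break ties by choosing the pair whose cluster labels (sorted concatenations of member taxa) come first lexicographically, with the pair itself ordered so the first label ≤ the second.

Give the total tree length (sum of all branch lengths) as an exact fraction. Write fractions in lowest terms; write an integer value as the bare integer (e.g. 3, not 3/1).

step 1: merge (D,S) at d=3, Q=-195; branch lengths D→59/8, S→-35/8; new cluster DS
  updated: d(C,DS)=21/2, d(DS,K)=41/2, d(DS,M)=83/2, d(DS,T)=22
step 2: merge (C,M) at d=19, Q=-142; branch lengths C→-7/6, M→121/6; new cluster CM
  updated: d(CM,DS)=33/2, d(CM,K)=43/2, d(CM,T)=14
step 3: merge (CM,DS) at d=33/2, Q=-78; branch lengths CM→13/2, DS→10; new cluster CDMS
  updated: d(CDMS,K)=51/4, d(CDMS,T)=39/4
step 4: merge (CDMS,K) at d=51/4, Q=-71/2; branch lengths CDMS→19/4, K→8; new cluster CDKMS
  updated: d(CDKMS,T)=5
step 5: merge (CDKMS,T) at d=5; branch lengths CDKMS→5/2, T→5/2; new cluster CDKMST
final tree: ((((C:-7/6,M:121/6):13/2,(D:59/8,S:-35/8):10):19/4,K:8):5/2,T:5/2)
total length: 225/4

225/4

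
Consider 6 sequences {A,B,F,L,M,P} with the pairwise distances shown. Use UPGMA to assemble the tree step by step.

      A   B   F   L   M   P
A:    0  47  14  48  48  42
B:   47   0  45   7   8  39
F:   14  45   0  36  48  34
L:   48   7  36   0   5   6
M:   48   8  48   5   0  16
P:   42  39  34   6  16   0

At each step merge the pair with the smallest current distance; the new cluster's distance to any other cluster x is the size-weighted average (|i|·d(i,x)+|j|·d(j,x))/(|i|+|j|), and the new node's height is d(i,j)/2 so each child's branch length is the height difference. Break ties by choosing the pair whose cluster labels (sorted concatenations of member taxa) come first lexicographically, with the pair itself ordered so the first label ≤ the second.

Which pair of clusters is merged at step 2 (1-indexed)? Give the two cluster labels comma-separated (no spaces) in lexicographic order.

B,LM

1. join L+M (d=5) ⇒ LM; edges |L|=5/2, |M|=5/2
  updated: d(A,LM)=48, d(B,LM)=15/2, d(F,LM)=42, d(LM,P)=11
2. join B+LM (d=15/2) ⇒ BLM; edges |B|=15/4, |LM|=5/4
  updated: d(A,BLM)=143/3, d(BLM,F)=43, d(BLM,P)=61/3
3. join A+F (d=14) ⇒ AF; edges |A|=7, |F|=7
  updated: d(AF,BLM)=136/3, d(AF,P)=38
4. join BLM+P (d=61/3) ⇒ BLMP; edges |BLM|=77/12, |P|=61/6
  updated: d(AF,BLMP)=87/2
5. join AF+BLMP (d=87/2) ⇒ ABFLMP; edges |AF|=59/4, |BLMP|=139/12
final tree: ((A:7,F:7):59/4,((B:15/4,(L:5/2,M:5/2):5/4):77/12,P:61/6):139/12)
total length: 803/12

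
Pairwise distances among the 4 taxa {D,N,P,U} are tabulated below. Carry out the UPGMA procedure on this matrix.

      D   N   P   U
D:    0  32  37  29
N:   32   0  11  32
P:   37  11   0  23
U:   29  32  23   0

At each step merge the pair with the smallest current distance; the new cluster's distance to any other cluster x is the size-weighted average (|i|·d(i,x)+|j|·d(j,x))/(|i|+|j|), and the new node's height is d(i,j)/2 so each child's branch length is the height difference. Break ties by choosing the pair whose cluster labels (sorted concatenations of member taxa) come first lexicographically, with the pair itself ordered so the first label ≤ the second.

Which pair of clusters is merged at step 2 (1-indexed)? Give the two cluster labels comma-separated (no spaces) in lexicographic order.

NP,U

1. join N+P (d=11) ⇒ NP; edges |N|=11/2, |P|=11/2
  updated: d(D,NP)=69/2, d(NP,U)=55/2
2. join NP+U (d=55/2) ⇒ NPU; edges |NP|=33/4, |U|=55/4
  updated: d(D,NPU)=98/3
3. join D+NPU (d=98/3) ⇒ DNPU; edges |D|=49/3, |NPU|=31/12
final tree: (D:49/3,((N:11/2,P:11/2):33/4,U:55/4):31/12)
total length: 623/12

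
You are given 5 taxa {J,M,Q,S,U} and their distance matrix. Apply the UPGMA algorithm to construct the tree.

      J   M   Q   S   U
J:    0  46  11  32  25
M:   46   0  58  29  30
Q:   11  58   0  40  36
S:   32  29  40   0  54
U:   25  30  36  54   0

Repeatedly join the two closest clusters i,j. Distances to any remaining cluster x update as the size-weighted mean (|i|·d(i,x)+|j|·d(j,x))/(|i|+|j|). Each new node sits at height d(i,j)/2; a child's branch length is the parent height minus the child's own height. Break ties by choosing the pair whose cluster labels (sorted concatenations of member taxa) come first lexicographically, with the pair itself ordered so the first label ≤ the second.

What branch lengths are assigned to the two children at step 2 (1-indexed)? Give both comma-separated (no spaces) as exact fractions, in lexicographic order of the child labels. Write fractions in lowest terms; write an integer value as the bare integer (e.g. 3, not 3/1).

29/2,29/2

step 1: merge (J,Q) at d=11; branch lengths J→11/2, Q→11/2; new cluster JQ
  updated: d(JQ,M)=52, d(JQ,S)=36, d(JQ,U)=61/2
step 2: merge (M,S) at d=29; branch lengths M→29/2, S→29/2; new cluster MS
  updated: d(JQ,MS)=44, d(MS,U)=42
step 3: merge (JQ,U) at d=61/2; branch lengths JQ→39/4, U→61/4; new cluster JQU
  updated: d(JQU,MS)=130/3
step 4: merge (JQU,MS) at d=130/3; branch lengths JQU→77/12, MS→43/6; new cluster JMQSU
final tree: (((J:11/2,Q:11/2):39/4,U:61/4):77/12,(M:29/2,S:29/2):43/6)
total length: 943/12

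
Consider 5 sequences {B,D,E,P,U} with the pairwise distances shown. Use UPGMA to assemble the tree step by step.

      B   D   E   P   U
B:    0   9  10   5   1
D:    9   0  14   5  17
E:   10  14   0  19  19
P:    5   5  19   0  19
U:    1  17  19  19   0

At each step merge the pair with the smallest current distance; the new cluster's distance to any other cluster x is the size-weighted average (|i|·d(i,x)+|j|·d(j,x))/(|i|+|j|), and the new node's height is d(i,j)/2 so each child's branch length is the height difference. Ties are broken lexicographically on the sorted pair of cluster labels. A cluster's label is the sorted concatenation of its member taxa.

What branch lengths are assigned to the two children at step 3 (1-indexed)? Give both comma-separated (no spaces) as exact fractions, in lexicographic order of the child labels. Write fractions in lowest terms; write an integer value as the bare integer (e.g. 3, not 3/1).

1. join B+U (d=1) ⇒ BU; edges |B|=1/2, |U|=1/2
  updated: d(BU,D)=13, d(BU,E)=29/2, d(BU,P)=12
2. join D+P (d=5) ⇒ DP; edges |D|=5/2, |P|=5/2
  updated: d(BU,DP)=25/2, d(DP,E)=33/2
3. join BU+DP (d=25/2) ⇒ BDPU; edges |BU|=23/4, |DP|=15/4
  updated: d(BDPU,E)=31/2
4. join BDPU+E (d=31/2) ⇒ BDEPU; edges |BDPU|=3/2, |E|=31/4
final tree: (((B:1/2,U:1/2):23/4,(D:5/2,P:5/2):15/4):3/2,E:31/4)
total length: 99/4

23/4,15/4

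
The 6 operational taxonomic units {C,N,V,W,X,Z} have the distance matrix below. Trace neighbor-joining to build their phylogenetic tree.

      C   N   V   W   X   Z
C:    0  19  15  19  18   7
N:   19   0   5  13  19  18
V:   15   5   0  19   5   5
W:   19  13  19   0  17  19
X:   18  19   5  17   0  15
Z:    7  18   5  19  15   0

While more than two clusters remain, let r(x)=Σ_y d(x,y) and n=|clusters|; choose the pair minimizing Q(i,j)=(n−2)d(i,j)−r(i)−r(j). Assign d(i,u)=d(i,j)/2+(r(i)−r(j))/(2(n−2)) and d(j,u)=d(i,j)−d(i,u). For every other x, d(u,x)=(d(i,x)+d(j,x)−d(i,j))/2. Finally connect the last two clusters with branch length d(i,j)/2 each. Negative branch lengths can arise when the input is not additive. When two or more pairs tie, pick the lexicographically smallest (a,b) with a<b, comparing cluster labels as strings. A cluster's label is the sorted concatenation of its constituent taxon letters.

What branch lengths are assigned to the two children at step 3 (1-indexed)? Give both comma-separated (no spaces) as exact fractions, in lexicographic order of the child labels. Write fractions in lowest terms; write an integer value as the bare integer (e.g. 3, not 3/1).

iteration 1: select C,Z (d=7, Q=-114); attach at lengths (21/4, 7/4); label the merged cluster CZ
  updated: d(CZ,N)=15, d(CZ,V)=13/2, d(CZ,W)=31/2, d(CZ,X)=13
iteration 2: select N,W (d=13, Q=-155/2); attach at lengths (53/12, 103/12); label the merged cluster NW
  updated: d(CZ,NW)=35/4, d(NW,V)=11/2, d(NW,X)=23/2
iteration 3: select CZ,NW (d=35/4, Q=-73/2); attach at lengths (5, 15/4); label the merged cluster CNWZ
  updated: d(CNWZ,V)=13/8, d(CNWZ,X)=63/8
iteration 4: select CNWZ,V (d=13/8, Q=-29/2); attach at lengths (9/4, -5/8); label the merged cluster CNVWZ
  updated: d(CNVWZ,X)=45/8
iteration 5: select CNVWZ,X (d=45/8); attach at lengths (45/16, 45/16); label the merged cluster CNVWXZ
final tree: ((((C:21/4,Z:7/4):5,(N:53/12,W:103/12):15/4):9/4,V:-5/8):45/16,X:45/16)
total length: 36

5,15/4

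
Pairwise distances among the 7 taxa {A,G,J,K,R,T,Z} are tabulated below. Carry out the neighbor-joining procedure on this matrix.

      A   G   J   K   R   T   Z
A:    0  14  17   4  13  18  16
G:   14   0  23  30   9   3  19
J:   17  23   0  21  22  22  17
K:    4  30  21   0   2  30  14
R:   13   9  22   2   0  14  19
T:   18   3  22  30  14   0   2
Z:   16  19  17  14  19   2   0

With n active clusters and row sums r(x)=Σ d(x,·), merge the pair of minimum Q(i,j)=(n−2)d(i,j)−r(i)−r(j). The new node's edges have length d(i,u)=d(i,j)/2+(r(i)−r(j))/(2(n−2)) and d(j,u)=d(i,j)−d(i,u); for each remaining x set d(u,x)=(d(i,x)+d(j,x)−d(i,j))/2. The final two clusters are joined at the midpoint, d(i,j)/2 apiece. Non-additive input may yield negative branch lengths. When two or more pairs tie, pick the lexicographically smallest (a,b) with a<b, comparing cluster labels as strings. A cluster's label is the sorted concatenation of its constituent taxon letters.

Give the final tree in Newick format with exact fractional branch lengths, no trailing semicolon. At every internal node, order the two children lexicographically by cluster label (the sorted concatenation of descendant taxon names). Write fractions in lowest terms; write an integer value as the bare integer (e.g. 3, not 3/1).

((((A:21/8,(K:23/16,R:9/16):39/8):133/32,J:347/32):117/32,(G:12/5,T:3/5):181/32):107/64,Z:107/64)

iteration 1: select G,T (d=3, Q=-172); attach at lengths (12/5, 3/5); label the merged cluster GT
  updated: d(A,GT)=29/2, d(GT,J)=21, d(GT,K)=57/2, d(GT,R)=10, d(GT,Z)=9
iteration 2: select K,R (d=2, Q=-255/2); attach at lengths (23/16, 9/16); label the merged cluster KR
  updated: d(A,KR)=15/2, d(GT,KR)=73/4, d(J,KR)=41/2, d(KR,Z)=31/2
iteration 3: select A,KR (d=15/2, Q=-377/4); attach at lengths (21/8, 39/8); label the merged cluster AKR
  updated: d(AKR,GT)=101/8, d(AKR,J)=15, d(AKR,Z)=12
iteration 4: select AKR,J (d=15, Q=-501/8); attach at lengths (133/32, 347/32); label the merged cluster AJKR
  updated: d(AJKR,GT)=149/16, d(AJKR,Z)=7
iteration 5: select AJKR,GT (d=149/16, Q=-405/16); attach at lengths (117/32, 181/32); label the merged cluster AGJKRT
  updated: d(AGJKRT,Z)=107/32
iteration 6: select AGJKRT,Z (d=107/32); attach at lengths (107/64, 107/64); label the merged cluster AGJKRTZ
final tree: ((((A:21/8,(K:23/16,R:9/16):39/8):133/32,J:347/32):117/32,(G:12/5,T:3/5):181/32):107/64,Z:107/64)
total length: 1285/32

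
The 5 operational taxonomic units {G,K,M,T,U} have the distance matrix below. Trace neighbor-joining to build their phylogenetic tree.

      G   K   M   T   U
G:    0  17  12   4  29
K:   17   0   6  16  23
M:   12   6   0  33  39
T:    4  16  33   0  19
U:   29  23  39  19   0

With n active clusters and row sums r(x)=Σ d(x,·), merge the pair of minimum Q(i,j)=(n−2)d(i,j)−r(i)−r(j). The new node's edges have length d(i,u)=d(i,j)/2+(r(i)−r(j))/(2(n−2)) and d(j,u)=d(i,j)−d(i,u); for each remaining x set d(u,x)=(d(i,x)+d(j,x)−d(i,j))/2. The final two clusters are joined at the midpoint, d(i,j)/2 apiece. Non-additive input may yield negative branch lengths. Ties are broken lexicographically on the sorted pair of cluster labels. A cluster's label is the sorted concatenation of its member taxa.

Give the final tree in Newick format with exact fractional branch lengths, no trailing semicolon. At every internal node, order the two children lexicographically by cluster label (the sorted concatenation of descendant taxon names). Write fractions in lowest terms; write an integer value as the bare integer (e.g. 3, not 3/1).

(((G:13/8,(K:-5/3,M:23/3):79/8):43/8,T:13/8):139/16,U:139/16)

step 1: merge (K,M) at d=6, Q=-134; branch lengths K→-5/3, M→23/3; new cluster KM
  updated: d(G,KM)=23/2, d(KM,T)=43/2, d(KM,U)=28
step 2: merge (G,KM) at d=23/2, Q=-165/2; branch lengths G→13/8, KM→79/8; new cluster GKM
  updated: d(GKM,T)=7, d(GKM,U)=91/4
step 3: merge (GKM,T) at d=7, Q=-195/4; branch lengths GKM→43/8, T→13/8; new cluster GKMT
  updated: d(GKMT,U)=139/8
step 4: merge (GKMT,U) at d=139/8; branch lengths GKMT→139/16, U→139/16; new cluster GKMTU
final tree: (((G:13/8,(K:-5/3,M:23/3):79/8):43/8,T:13/8):139/16,U:139/16)
total length: 335/8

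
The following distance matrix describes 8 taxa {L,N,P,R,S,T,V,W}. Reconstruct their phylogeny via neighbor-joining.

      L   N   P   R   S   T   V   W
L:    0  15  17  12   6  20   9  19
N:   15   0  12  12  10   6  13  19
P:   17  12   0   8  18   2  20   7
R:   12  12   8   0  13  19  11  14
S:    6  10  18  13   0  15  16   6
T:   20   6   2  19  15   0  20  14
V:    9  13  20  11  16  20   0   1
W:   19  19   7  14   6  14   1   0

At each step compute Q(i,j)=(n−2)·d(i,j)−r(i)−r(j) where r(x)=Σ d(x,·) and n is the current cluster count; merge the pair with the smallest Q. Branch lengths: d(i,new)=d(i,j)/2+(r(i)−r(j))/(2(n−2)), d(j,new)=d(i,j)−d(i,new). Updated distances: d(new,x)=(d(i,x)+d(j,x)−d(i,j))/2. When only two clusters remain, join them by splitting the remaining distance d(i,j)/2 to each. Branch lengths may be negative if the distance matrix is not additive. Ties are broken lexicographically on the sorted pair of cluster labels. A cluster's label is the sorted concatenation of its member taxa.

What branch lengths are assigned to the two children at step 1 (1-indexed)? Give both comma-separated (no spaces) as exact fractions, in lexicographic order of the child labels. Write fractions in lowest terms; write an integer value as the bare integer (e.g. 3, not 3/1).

0,2

1. join P+T (d=2, Q=-168) ⇒ PT; edges |P|=0, |T|=2
  updated: d(L,PT)=35/2, d(N,PT)=8, d(PT,R)=25/2, d(PT,S)=31/2, d(PT,V)=19, d(PT,W)=19/2
2. join V+W (d=1, Q=-265/2) ⇒ VW; edges |V|=11/20, |W|=9/20
  updated: d(L,VW)=27/2, d(N,VW)=31/2, d(PT,VW)=55/4, d(R,VW)=12, d(S,VW)=21/2
3. join N+PT (d=8, Q=-383/4) ⇒ NPT; edges |N|=101/32, |PT|=155/32
  updated: d(L,NPT)=49/4, d(NPT,R)=33/4, d(NPT,S)=35/4, d(NPT,VW)=85/8
4. join L+S (d=6, Q=-64) ⇒ LS; edges |L|=47/12, |S|=25/12
  updated: d(LS,NPT)=15/2, d(LS,R)=19/2, d(LS,VW)=9
5. join LS+VW (d=9, Q=-317/8) ⇒ LSVW; edges |LS|=99/32, |VW|=189/32
  updated: d(LSVW,NPT)=73/16, d(LSVW,R)=25/4
6. join LSVW+NPT (d=73/16, Q=-305/16) ⇒ LNPSTVW; edges |LSVW|=41/32, |NPT|=105/32
  updated: d(LNPSTVW,R)=159/32
7. join LNPSTVW+R (d=159/32) ⇒ LNPRSTVW; edges |LNPSTVW|=159/64, |R|=159/64
final tree: ((((L:47/12,S:25/12):99/32,(V:11/20,W:9/20):189/32):41/32,(N:101/32,(P:0,T:2):155/32):105/32):159/64,R:159/64)
total length: 1137/32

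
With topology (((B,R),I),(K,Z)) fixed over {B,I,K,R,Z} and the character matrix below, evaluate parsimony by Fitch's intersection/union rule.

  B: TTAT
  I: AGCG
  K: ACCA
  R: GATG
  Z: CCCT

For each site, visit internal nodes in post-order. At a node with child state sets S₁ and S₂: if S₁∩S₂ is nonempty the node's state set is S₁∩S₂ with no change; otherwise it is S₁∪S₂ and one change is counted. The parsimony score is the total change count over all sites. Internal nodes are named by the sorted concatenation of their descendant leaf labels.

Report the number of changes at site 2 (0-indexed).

site 0, node BR: B={T} ∪ R={G} → {G,T} (+1)
site 0, node BIR: BR={G,T} ∪ I={A} → {A,G,T} (+1)
site 0, node KZ: K={A} ∪ Z={C} → {A,C} (+1)
site 0, node BIKRZ: BIR={A,G,T} ∩ KZ={A,C} → {A} (+0)
site 1, node BR: B={T} ∪ R={A} → {A,T} (+1)
site 1, node BIR: BR={A,T} ∪ I={G} → {A,G,T} (+1)
site 1, node KZ: K={C} ∩ Z={C} → {C} (+0)
site 1, node BIKRZ: BIR={A,G,T} ∪ KZ={C} → {A,C,G,T} (+1)
site 2, node BR: B={A} ∪ R={T} → {A,T} (+1)
site 2, node BIR: BR={A,T} ∪ I={C} → {A,C,T} (+1)
site 2, node KZ: K={C} ∩ Z={C} → {C} (+0)
site 2, node BIKRZ: BIR={A,C,T} ∩ KZ={C} → {C} (+0)
site 3, node BR: B={T} ∪ R={G} → {G,T} (+1)
site 3, node BIR: BR={G,T} ∩ I={G} → {G} (+0)
site 3, node KZ: K={A} ∪ Z={T} → {A,T} (+1)
site 3, node BIKRZ: BIR={G} ∪ KZ={A,T} → {A,G,T} (+1)
per-site changes: [3, 3, 2, 3]; total = 11

2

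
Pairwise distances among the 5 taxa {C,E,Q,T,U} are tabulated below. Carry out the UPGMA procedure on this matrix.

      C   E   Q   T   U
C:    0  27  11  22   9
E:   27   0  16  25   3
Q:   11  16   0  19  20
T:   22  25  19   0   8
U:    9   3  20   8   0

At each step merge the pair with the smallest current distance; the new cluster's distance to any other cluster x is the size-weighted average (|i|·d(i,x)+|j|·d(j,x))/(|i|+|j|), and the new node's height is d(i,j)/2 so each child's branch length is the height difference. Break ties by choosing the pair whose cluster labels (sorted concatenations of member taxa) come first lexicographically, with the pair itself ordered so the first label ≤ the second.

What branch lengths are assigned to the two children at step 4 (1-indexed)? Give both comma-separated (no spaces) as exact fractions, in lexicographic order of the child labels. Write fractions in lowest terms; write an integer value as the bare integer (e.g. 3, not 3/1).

step 1: merge (E,U) at d=3; branch lengths E→3/2, U→3/2; new cluster EU
  updated: d(C,EU)=18, d(EU,Q)=18, d(EU,T)=33/2
step 2: merge (C,Q) at d=11; branch lengths C→11/2, Q→11/2; new cluster CQ
  updated: d(CQ,EU)=18, d(CQ,T)=41/2
step 3: merge (EU,T) at d=33/2; branch lengths EU→27/4, T→33/4; new cluster ETU
  updated: d(CQ,ETU)=113/6
step 4: merge (CQ,ETU) at d=113/6; branch lengths CQ→47/12, ETU→7/6; new cluster CEQTU
final tree: ((C:11/2,Q:11/2):47/12,((E:3/2,U:3/2):27/4,T:33/4):7/6)
total length: 409/12

47/12,7/6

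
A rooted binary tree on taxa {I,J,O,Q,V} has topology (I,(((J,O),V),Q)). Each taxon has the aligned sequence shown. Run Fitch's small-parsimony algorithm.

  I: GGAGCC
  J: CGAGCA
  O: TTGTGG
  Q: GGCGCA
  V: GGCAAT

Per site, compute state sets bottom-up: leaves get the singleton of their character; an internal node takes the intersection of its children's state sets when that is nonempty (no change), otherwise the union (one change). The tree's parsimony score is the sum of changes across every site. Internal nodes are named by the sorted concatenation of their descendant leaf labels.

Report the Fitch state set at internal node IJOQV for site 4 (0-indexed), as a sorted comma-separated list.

JO@0: {C} ∪ {T} = {C,T} (union, +1)
JOV@0: {C,T} ∪ {G} = {C,G,T} (union, +1)
JOQV@0: {C,G,T} ∩ {G} = {G} (intersection, +0)
IJOQV@0: {G} ∩ {G} = {G} (intersection, +0)
JO@1: {G} ∪ {T} = {G,T} (union, +1)
JOV@1: {G,T} ∩ {G} = {G} (intersection, +0)
JOQV@1: {G} ∩ {G} = {G} (intersection, +0)
IJOQV@1: {G} ∩ {G} = {G} (intersection, +0)
JO@2: {A} ∪ {G} = {A,G} (union, +1)
JOV@2: {A,G} ∪ {C} = {A,C,G} (union, +1)
JOQV@2: {A,C,G} ∩ {C} = {C} (intersection, +0)
IJOQV@2: {A} ∪ {C} = {A,C} (union, +1)
JO@3: {G} ∪ {T} = {G,T} (union, +1)
JOV@3: {G,T} ∪ {A} = {A,G,T} (union, +1)
JOQV@3: {A,G,T} ∩ {G} = {G} (intersection, +0)
IJOQV@3: {G} ∩ {G} = {G} (intersection, +0)
JO@4: {C} ∪ {G} = {C,G} (union, +1)
JOV@4: {C,G} ∪ {A} = {A,C,G} (union, +1)
JOQV@4: {A,C,G} ∩ {C} = {C} (intersection, +0)
IJOQV@4: {C} ∩ {C} = {C} (intersection, +0)
JO@5: {A} ∪ {G} = {A,G} (union, +1)
JOV@5: {A,G} ∪ {T} = {A,G,T} (union, +1)
JOQV@5: {A,G,T} ∩ {A} = {A} (intersection, +0)
IJOQV@5: {C} ∪ {A} = {A,C} (union, +1)
per-site changes: [2, 1, 3, 2, 2, 3]; total = 13

C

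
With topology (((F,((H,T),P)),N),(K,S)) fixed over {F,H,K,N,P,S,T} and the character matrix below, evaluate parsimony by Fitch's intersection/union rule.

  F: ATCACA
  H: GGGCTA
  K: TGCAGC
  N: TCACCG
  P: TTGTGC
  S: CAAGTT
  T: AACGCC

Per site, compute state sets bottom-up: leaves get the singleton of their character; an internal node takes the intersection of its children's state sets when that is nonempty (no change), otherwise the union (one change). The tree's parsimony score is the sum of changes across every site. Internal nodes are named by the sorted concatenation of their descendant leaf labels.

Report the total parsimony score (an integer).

26

[col 0] HT: children H:{G}, T:{A} ∪→ {A,G}; cost 1
[col 0] HPT: children HT:{A,G}, P:{T} ∪→ {A,G,T}; cost 1
[col 0] FHPT: children F:{A}, HPT:{A,G,T} ∩→ {A}; cost 0
[col 0] FHNPT: children FHPT:{A}, N:{T} ∪→ {A,T}; cost 1
[col 0] KS: children K:{T}, S:{C} ∪→ {C,T}; cost 1
[col 0] FHKNPST: children FHNPT:{A,T}, KS:{C,T} ∩→ {T}; cost 0
[col 1] HT: children H:{G}, T:{A} ∪→ {A,G}; cost 1
[col 1] HPT: children HT:{A,G}, P:{T} ∪→ {A,G,T}; cost 1
[col 1] FHPT: children F:{T}, HPT:{A,G,T} ∩→ {T}; cost 0
[col 1] FHNPT: children FHPT:{T}, N:{C} ∪→ {C,T}; cost 1
[col 1] KS: children K:{G}, S:{A} ∪→ {A,G}; cost 1
[col 1] FHKNPST: children FHNPT:{C,T}, KS:{A,G} ∪→ {A,C,G,T}; cost 1
[col 2] HT: children H:{G}, T:{C} ∪→ {C,G}; cost 1
[col 2] HPT: children HT:{C,G}, P:{G} ∩→ {G}; cost 0
[col 2] FHPT: children F:{C}, HPT:{G} ∪→ {C,G}; cost 1
[col 2] FHNPT: children FHPT:{C,G}, N:{A} ∪→ {A,C,G}; cost 1
[col 2] KS: children K:{C}, S:{A} ∪→ {A,C}; cost 1
[col 2] FHKNPST: children FHNPT:{A,C,G}, KS:{A,C} ∩→ {A,C}; cost 0
[col 3] HT: children H:{C}, T:{G} ∪→ {C,G}; cost 1
[col 3] HPT: children HT:{C,G}, P:{T} ∪→ {C,G,T}; cost 1
[col 3] FHPT: children F:{A}, HPT:{C,G,T} ∪→ {A,C,G,T}; cost 1
[col 3] FHNPT: children FHPT:{A,C,G,T}, N:{C} ∩→ {C}; cost 0
[col 3] KS: children K:{A}, S:{G} ∪→ {A,G}; cost 1
[col 3] FHKNPST: children FHNPT:{C}, KS:{A,G} ∪→ {A,C,G}; cost 1
[col 4] HT: children H:{T}, T:{C} ∪→ {C,T}; cost 1
[col 4] HPT: children HT:{C,T}, P:{G} ∪→ {C,G,T}; cost 1
[col 4] FHPT: children F:{C}, HPT:{C,G,T} ∩→ {C}; cost 0
[col 4] FHNPT: children FHPT:{C}, N:{C} ∩→ {C}; cost 0
[col 4] KS: children K:{G}, S:{T} ∪→ {G,T}; cost 1
[col 4] FHKNPST: children FHNPT:{C}, KS:{G,T} ∪→ {C,G,T}; cost 1
[col 5] HT: children H:{A}, T:{C} ∪→ {A,C}; cost 1
[col 5] HPT: children HT:{A,C}, P:{C} ∩→ {C}; cost 0
[col 5] FHPT: children F:{A}, HPT:{C} ∪→ {A,C}; cost 1
[col 5] FHNPT: children FHPT:{A,C}, N:{G} ∪→ {A,C,G}; cost 1
[col 5] KS: children K:{C}, S:{T} ∪→ {C,T}; cost 1
[col 5] FHKNPST: children FHNPT:{A,C,G}, KS:{C,T} ∩→ {C}; cost 0
per-site changes: [4, 5, 4, 5, 4, 4]; total = 26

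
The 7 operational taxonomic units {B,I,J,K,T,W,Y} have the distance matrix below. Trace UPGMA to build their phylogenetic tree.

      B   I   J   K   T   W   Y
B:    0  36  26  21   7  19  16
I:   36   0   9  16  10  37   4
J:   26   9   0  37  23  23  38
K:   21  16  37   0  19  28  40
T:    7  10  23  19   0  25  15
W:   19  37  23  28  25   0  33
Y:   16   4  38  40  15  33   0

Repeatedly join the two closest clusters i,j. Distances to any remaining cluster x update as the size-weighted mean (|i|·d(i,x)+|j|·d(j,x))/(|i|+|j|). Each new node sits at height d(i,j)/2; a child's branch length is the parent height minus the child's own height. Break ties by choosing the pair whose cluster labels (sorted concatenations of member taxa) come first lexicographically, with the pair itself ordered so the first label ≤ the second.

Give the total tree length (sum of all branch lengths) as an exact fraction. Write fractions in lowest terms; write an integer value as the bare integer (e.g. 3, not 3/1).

529/8

iteration 1: select I,Y (d=4); attach at lengths (2, 2); label the merged cluster IY
  updated: d(B,IY)=26, d(IY,J)=47/2, d(IY,K)=28, d(IY,T)=25/2, d(IY,W)=35
iteration 2: select B,T (d=7); attach at lengths (7/2, 7/2); label the merged cluster BT
  updated: d(BT,IY)=77/4, d(BT,J)=49/2, d(BT,K)=20, d(BT,W)=22
iteration 3: select BT,IY (d=77/4); attach at lengths (49/8, 61/8); label the merged cluster BITY
  updated: d(BITY,J)=24, d(BITY,K)=24, d(BITY,W)=57/2
iteration 4: select J,W (d=23); attach at lengths (23/2, 23/2); label the merged cluster JW
  updated: d(BITY,JW)=105/4, d(JW,K)=65/2
iteration 5: select BITY,K (d=24); attach at lengths (19/8, 12); label the merged cluster BIKTY
  updated: d(BIKTY,JW)=55/2
iteration 6: select BIKTY,JW (d=55/2); attach at lengths (7/4, 9/4); label the merged cluster BIJKTWY
final tree: ((((B:7/2,T:7/2):49/8,(I:2,Y:2):61/8):19/8,K:12):7/4,(J:23/2,W:23/2):9/4)
total length: 529/8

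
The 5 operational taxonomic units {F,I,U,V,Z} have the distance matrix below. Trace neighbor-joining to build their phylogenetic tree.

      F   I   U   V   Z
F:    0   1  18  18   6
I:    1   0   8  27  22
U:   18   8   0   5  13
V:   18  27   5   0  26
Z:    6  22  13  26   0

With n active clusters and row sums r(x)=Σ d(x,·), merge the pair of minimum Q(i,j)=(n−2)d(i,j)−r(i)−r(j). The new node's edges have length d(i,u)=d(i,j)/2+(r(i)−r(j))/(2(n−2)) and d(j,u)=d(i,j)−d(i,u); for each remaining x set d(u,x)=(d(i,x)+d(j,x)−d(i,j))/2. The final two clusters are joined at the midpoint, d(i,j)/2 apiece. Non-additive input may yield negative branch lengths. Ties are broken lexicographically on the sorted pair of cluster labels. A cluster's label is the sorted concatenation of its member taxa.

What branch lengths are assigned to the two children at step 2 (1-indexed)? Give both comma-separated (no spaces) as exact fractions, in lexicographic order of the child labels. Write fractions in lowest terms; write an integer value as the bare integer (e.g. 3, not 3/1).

-27/8,35/8

iteration 1: select U,V (d=5, Q=-105); attach at lengths (-17/6, 47/6); label the merged cluster UV
  updated: d(F,UV)=31/2, d(I,UV)=15, d(UV,Z)=17
iteration 2: select F,I (d=1, Q=-117/2); attach at lengths (-27/8, 35/8); label the merged cluster FI
  updated: d(FI,UV)=59/4, d(FI,Z)=27/2
iteration 3: select FI,UV (d=59/4, Q=-181/4); attach at lengths (45/8, 73/8); label the merged cluster FIUV
  updated: d(FIUV,Z)=63/8
iteration 4: select FIUV,Z (d=63/8); attach at lengths (63/16, 63/16); label the merged cluster FIUVZ
final tree: (((F:-27/8,I:35/8):45/8,(U:-17/6,V:47/6):73/8):63/16,Z:63/16)
total length: 229/8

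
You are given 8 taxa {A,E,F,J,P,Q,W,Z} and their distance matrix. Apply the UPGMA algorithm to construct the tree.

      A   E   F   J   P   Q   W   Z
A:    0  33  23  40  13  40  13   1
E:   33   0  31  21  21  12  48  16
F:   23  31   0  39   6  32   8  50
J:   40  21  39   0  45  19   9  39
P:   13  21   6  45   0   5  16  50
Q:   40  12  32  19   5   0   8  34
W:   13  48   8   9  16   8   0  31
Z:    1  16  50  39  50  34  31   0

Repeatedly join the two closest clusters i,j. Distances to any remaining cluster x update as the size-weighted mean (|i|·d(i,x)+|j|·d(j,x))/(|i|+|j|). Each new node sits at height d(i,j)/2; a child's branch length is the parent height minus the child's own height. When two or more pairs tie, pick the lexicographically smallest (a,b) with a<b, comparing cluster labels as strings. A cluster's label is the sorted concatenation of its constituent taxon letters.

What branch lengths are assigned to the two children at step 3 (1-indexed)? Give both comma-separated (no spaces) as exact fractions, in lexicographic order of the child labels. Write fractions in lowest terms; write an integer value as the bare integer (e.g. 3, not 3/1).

step 1: merge (A,Z) at d=1; branch lengths A→1/2, Z→1/2; new cluster AZ
  updated: d(AZ,E)=49/2, d(AZ,F)=73/2, d(AZ,J)=79/2, d(AZ,P)=63/2, d(AZ,Q)=37, d(AZ,W)=22
step 2: merge (P,Q) at d=5; branch lengths P→5/2, Q→5/2; new cluster PQ
  updated: d(AZ,PQ)=137/4, d(E,PQ)=33/2, d(F,PQ)=19, d(J,PQ)=32, d(PQ,W)=12
step 3: merge (F,W) at d=8; branch lengths F→4, W→4; new cluster FW
  updated: d(AZ,FW)=117/4, d(E,FW)=79/2, d(FW,J)=24, d(FW,PQ)=31/2
step 4: merge (FW,PQ) at d=31/2; branch lengths FW→15/4, PQ→21/4; new cluster FPQW
  updated: d(AZ,FPQW)=127/4, d(E,FPQW)=28, d(FPQW,J)=28
step 5: merge (E,J) at d=21; branch lengths E→21/2, J→21/2; new cluster EJ
  updated: d(AZ,EJ)=32, d(EJ,FPQW)=28
step 6: merge (EJ,FPQW) at d=28; branch lengths EJ→7/2, FPQW→25/4; new cluster EFJPQW
  updated: d(AZ,EFJPQW)=191/6
step 7: merge (AZ,EFJPQW) at d=191/6; branch lengths AZ→185/12, EFJPQW→23/12; new cluster AEFJPQWZ
final tree: ((A:1/2,Z:1/2):185/12,((E:21/2,J:21/2):7/2,((F:4,W:4):15/4,(P:5/2,Q:5/2):21/4):25/4):23/12)
total length: 853/12

4,4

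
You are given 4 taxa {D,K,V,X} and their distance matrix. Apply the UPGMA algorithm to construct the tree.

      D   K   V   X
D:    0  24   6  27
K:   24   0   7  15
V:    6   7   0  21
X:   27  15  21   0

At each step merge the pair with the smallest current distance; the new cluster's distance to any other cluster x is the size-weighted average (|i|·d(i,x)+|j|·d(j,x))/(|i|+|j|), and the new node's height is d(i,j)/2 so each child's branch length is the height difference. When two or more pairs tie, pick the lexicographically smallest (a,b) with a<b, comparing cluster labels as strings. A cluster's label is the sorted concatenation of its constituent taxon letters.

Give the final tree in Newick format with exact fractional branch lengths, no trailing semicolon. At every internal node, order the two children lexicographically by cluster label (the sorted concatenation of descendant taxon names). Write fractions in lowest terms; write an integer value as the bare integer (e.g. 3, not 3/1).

((D:3,V:3):55/8,(K:15/2,X:15/2):19/8)

iteration 1: select D,V (d=6); attach at lengths (3, 3); label the merged cluster DV
  updated: d(DV,K)=31/2, d(DV,X)=24
iteration 2: select K,X (d=15); attach at lengths (15/2, 15/2); label the merged cluster KX
  updated: d(DV,KX)=79/4
iteration 3: select DV,KX (d=79/4); attach at lengths (55/8, 19/8); label the merged cluster DKVX
final tree: ((D:3,V:3):55/8,(K:15/2,X:15/2):19/8)
total length: 121/4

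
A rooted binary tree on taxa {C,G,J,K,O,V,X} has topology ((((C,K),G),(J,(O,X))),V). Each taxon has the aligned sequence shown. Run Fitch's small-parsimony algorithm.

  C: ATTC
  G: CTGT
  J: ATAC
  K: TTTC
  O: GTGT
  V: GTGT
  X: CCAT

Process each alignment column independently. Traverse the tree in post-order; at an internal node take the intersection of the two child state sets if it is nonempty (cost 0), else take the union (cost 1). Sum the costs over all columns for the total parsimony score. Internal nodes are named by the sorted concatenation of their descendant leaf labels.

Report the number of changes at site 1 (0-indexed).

[col 0] CK: children C:{A}, K:{T} ∪→ {A,T}; cost 1
[col 0] CGK: children CK:{A,T}, G:{C} ∪→ {A,C,T}; cost 1
[col 0] OX: children O:{G}, X:{C} ∪→ {C,G}; cost 1
[col 0] JOX: children J:{A}, OX:{C,G} ∪→ {A,C,G}; cost 1
[col 0] CGJKOX: children CGK:{A,C,T}, JOX:{A,C,G} ∩→ {A,C}; cost 0
[col 0] CGJKOVX: children CGJKOX:{A,C}, V:{G} ∪→ {A,C,G}; cost 1
[col 1] CK: children C:{T}, K:{T} ∩→ {T}; cost 0
[col 1] CGK: children CK:{T}, G:{T} ∩→ {T}; cost 0
[col 1] OX: children O:{T}, X:{C} ∪→ {C,T}; cost 1
[col 1] JOX: children J:{T}, OX:{C,T} ∩→ {T}; cost 0
[col 1] CGJKOX: children CGK:{T}, JOX:{T} ∩→ {T}; cost 0
[col 1] CGJKOVX: children CGJKOX:{T}, V:{T} ∩→ {T}; cost 0
[col 2] CK: children C:{T}, K:{T} ∩→ {T}; cost 0
[col 2] CGK: children CK:{T}, G:{G} ∪→ {G,T}; cost 1
[col 2] OX: children O:{G}, X:{A} ∪→ {A,G}; cost 1
[col 2] JOX: children J:{A}, OX:{A,G} ∩→ {A}; cost 0
[col 2] CGJKOX: children CGK:{G,T}, JOX:{A} ∪→ {A,G,T}; cost 1
[col 2] CGJKOVX: children CGJKOX:{A,G,T}, V:{G} ∩→ {G}; cost 0
[col 3] CK: children C:{C}, K:{C} ∩→ {C}; cost 0
[col 3] CGK: children CK:{C}, G:{T} ∪→ {C,T}; cost 1
[col 3] OX: children O:{T}, X:{T} ∩→ {T}; cost 0
[col 3] JOX: children J:{C}, OX:{T} ∪→ {C,T}; cost 1
[col 3] CGJKOX: children CGK:{C,T}, JOX:{C,T} ∩→ {C,T}; cost 0
[col 3] CGJKOVX: children CGJKOX:{C,T}, V:{T} ∩→ {T}; cost 0
per-site changes: [5, 1, 3, 2]; total = 11

1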